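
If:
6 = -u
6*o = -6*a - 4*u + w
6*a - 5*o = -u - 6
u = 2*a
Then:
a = -3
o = -18/5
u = -6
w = -318/5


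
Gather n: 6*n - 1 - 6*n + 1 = 0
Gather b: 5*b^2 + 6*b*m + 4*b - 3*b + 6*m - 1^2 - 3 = 5*b^2 + b*(6*m + 1) + 6*m - 4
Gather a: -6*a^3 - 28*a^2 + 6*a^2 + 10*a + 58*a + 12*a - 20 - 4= -6*a^3 - 22*a^2 + 80*a - 24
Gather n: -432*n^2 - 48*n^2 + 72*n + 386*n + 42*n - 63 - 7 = -480*n^2 + 500*n - 70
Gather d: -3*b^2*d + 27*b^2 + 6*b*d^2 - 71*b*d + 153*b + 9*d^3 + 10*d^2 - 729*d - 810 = 27*b^2 + 153*b + 9*d^3 + d^2*(6*b + 10) + d*(-3*b^2 - 71*b - 729) - 810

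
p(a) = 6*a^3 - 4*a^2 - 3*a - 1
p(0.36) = -2.32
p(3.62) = 220.35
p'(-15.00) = 4167.00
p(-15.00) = -21106.00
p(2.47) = 57.60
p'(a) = 18*a^2 - 8*a - 3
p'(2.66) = 103.08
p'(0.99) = 6.72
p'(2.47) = 87.06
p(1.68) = 11.12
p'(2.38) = 79.92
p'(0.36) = -3.55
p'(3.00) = 135.00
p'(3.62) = 203.92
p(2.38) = 50.09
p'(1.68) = 34.36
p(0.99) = -2.07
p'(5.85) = 566.20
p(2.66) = 75.64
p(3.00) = 116.00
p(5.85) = 1045.77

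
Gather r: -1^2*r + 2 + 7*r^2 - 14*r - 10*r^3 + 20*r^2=-10*r^3 + 27*r^2 - 15*r + 2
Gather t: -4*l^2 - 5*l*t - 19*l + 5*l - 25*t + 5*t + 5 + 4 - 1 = -4*l^2 - 14*l + t*(-5*l - 20) + 8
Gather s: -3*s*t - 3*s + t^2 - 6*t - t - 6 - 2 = s*(-3*t - 3) + t^2 - 7*t - 8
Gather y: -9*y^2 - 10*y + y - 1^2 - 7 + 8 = -9*y^2 - 9*y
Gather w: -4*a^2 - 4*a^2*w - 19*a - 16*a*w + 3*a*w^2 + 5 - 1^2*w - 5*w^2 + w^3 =-4*a^2 - 19*a + w^3 + w^2*(3*a - 5) + w*(-4*a^2 - 16*a - 1) + 5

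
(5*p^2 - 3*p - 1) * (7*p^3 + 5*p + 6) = 35*p^5 - 21*p^4 + 18*p^3 + 15*p^2 - 23*p - 6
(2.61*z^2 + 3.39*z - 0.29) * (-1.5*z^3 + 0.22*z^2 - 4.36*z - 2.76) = -3.915*z^5 - 4.5108*z^4 - 10.1988*z^3 - 22.0478*z^2 - 8.092*z + 0.8004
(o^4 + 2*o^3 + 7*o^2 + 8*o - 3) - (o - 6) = o^4 + 2*o^3 + 7*o^2 + 7*o + 3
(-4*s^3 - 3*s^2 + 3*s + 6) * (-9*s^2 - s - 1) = 36*s^5 + 31*s^4 - 20*s^3 - 54*s^2 - 9*s - 6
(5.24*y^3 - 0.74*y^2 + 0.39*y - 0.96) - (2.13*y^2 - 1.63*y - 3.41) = 5.24*y^3 - 2.87*y^2 + 2.02*y + 2.45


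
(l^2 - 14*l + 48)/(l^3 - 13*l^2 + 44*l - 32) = (l - 6)/(l^2 - 5*l + 4)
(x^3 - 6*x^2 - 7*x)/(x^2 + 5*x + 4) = x*(x - 7)/(x + 4)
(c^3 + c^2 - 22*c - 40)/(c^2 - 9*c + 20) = (c^2 + 6*c + 8)/(c - 4)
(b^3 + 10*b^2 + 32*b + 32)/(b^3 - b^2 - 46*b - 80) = (b^2 + 8*b + 16)/(b^2 - 3*b - 40)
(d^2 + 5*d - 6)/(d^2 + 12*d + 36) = (d - 1)/(d + 6)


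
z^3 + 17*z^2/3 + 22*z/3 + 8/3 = (z + 2/3)*(z + 1)*(z + 4)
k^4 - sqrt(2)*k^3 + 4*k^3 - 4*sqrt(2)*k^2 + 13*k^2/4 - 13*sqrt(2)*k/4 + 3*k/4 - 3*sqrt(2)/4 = (k + 1/2)^2*(k + 3)*(k - sqrt(2))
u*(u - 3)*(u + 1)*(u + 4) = u^4 + 2*u^3 - 11*u^2 - 12*u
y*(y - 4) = y^2 - 4*y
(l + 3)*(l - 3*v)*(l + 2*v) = l^3 - l^2*v + 3*l^2 - 6*l*v^2 - 3*l*v - 18*v^2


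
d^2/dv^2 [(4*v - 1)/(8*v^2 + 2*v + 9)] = 8*(-24*v*(8*v^2 + 2*v + 9) + (4*v - 1)*(8*v + 1)^2)/(8*v^2 + 2*v + 9)^3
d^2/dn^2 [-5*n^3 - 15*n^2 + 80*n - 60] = -30*n - 30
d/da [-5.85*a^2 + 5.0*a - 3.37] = 5.0 - 11.7*a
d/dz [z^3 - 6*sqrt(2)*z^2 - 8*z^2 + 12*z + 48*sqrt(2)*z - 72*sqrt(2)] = 3*z^2 - 12*sqrt(2)*z - 16*z + 12 + 48*sqrt(2)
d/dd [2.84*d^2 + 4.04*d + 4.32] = 5.68*d + 4.04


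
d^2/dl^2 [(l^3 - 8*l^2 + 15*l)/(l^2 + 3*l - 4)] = 8*(13*l^3 - 33*l^2 + 57*l + 13)/(l^6 + 9*l^5 + 15*l^4 - 45*l^3 - 60*l^2 + 144*l - 64)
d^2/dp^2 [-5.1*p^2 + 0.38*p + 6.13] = -10.2000000000000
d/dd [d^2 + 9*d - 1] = 2*d + 9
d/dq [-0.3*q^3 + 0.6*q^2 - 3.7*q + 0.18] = -0.9*q^2 + 1.2*q - 3.7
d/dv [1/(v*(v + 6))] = 2*(-v - 3)/(v^2*(v^2 + 12*v + 36))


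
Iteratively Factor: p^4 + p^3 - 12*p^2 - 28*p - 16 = (p + 1)*(p^3 - 12*p - 16) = (p + 1)*(p + 2)*(p^2 - 2*p - 8) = (p - 4)*(p + 1)*(p + 2)*(p + 2)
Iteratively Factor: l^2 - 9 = (l - 3)*(l + 3)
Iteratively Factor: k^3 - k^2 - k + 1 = (k + 1)*(k^2 - 2*k + 1) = (k - 1)*(k + 1)*(k - 1)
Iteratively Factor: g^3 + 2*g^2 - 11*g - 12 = (g + 4)*(g^2 - 2*g - 3) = (g + 1)*(g + 4)*(g - 3)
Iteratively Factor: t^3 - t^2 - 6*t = (t)*(t^2 - t - 6) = t*(t - 3)*(t + 2)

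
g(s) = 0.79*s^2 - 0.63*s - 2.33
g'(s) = 1.58*s - 0.63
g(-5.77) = 27.61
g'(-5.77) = -9.75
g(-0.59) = -1.68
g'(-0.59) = -1.56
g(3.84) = 6.90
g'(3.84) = 5.44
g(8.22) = 45.87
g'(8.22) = 12.36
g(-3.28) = 8.24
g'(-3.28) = -5.81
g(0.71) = -2.38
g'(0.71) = 0.49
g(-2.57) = 4.51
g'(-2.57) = -4.69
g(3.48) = 5.04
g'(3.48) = 4.87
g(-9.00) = 67.33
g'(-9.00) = -14.85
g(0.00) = -2.33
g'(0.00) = -0.63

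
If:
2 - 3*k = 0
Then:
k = 2/3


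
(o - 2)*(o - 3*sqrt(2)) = o^2 - 3*sqrt(2)*o - 2*o + 6*sqrt(2)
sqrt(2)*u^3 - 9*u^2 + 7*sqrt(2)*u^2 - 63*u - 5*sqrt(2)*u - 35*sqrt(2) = (u + 7)*(u - 5*sqrt(2))*(sqrt(2)*u + 1)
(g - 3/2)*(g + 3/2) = g^2 - 9/4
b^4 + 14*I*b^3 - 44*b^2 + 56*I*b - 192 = (b - 2*I)*(b + 2*I)*(b + 6*I)*(b + 8*I)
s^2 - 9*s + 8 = (s - 8)*(s - 1)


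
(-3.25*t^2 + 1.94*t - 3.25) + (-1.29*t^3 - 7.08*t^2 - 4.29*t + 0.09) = -1.29*t^3 - 10.33*t^2 - 2.35*t - 3.16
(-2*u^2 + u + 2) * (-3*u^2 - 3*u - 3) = 6*u^4 + 3*u^3 - 3*u^2 - 9*u - 6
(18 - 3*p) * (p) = -3*p^2 + 18*p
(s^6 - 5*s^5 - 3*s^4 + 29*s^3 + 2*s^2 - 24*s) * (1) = s^6 - 5*s^5 - 3*s^4 + 29*s^3 + 2*s^2 - 24*s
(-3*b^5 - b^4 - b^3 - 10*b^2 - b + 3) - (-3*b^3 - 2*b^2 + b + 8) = -3*b^5 - b^4 + 2*b^3 - 8*b^2 - 2*b - 5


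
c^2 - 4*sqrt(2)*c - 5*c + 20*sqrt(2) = (c - 5)*(c - 4*sqrt(2))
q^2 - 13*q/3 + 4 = (q - 3)*(q - 4/3)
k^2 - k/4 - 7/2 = (k - 2)*(k + 7/4)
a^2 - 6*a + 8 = (a - 4)*(a - 2)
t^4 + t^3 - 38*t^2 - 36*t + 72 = (t - 6)*(t - 1)*(t + 2)*(t + 6)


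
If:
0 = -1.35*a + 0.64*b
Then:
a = 0.474074074074074*b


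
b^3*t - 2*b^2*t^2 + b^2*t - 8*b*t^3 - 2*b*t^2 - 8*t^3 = (b - 4*t)*(b + 2*t)*(b*t + t)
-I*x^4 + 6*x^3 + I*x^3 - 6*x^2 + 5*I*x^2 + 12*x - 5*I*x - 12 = (x - I)*(x + 3*I)*(x + 4*I)*(-I*x + I)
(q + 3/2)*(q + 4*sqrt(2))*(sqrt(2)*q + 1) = sqrt(2)*q^3 + 3*sqrt(2)*q^2/2 + 9*q^2 + 4*sqrt(2)*q + 27*q/2 + 6*sqrt(2)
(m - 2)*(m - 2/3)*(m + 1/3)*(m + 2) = m^4 - m^3/3 - 38*m^2/9 + 4*m/3 + 8/9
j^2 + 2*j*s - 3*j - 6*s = (j - 3)*(j + 2*s)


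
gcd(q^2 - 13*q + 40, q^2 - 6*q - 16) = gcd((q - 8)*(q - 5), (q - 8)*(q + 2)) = q - 8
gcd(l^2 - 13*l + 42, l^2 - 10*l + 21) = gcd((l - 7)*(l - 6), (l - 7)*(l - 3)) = l - 7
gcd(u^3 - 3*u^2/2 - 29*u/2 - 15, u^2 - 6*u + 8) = 1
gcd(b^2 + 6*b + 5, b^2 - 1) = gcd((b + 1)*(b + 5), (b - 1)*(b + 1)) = b + 1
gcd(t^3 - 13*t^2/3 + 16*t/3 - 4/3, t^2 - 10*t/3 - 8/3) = 1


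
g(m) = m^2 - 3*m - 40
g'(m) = 2*m - 3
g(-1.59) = -32.70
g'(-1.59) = -6.18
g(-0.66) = -37.58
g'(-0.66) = -4.32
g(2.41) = -41.42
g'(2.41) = 1.82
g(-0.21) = -39.33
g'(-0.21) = -3.42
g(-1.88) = -30.83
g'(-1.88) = -6.76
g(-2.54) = -25.93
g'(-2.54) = -8.08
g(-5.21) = 2.77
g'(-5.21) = -13.42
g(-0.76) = -37.14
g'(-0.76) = -4.52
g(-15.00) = 230.00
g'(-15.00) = -33.00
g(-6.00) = 14.00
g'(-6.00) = -15.00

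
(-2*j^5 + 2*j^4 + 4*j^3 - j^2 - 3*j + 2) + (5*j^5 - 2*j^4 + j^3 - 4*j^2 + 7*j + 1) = 3*j^5 + 5*j^3 - 5*j^2 + 4*j + 3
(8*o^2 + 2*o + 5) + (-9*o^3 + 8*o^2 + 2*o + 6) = -9*o^3 + 16*o^2 + 4*o + 11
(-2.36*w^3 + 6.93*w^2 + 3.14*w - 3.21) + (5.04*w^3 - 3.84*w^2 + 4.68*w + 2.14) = 2.68*w^3 + 3.09*w^2 + 7.82*w - 1.07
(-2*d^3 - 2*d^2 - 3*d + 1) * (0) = 0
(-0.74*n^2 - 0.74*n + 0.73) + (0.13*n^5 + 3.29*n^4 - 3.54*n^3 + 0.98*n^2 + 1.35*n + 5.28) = 0.13*n^5 + 3.29*n^4 - 3.54*n^3 + 0.24*n^2 + 0.61*n + 6.01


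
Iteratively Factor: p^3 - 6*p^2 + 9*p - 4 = (p - 1)*(p^2 - 5*p + 4) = (p - 4)*(p - 1)*(p - 1)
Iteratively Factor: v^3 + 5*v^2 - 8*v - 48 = (v + 4)*(v^2 + v - 12) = (v - 3)*(v + 4)*(v + 4)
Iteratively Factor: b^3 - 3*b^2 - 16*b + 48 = (b - 3)*(b^2 - 16) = (b - 4)*(b - 3)*(b + 4)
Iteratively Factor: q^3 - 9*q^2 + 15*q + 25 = (q + 1)*(q^2 - 10*q + 25) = (q - 5)*(q + 1)*(q - 5)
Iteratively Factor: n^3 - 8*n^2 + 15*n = (n)*(n^2 - 8*n + 15) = n*(n - 3)*(n - 5)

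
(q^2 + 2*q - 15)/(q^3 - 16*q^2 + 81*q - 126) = (q + 5)/(q^2 - 13*q + 42)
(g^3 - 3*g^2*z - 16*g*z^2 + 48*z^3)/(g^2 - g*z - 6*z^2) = (g^2 - 16*z^2)/(g + 2*z)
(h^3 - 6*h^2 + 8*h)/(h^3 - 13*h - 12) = h*(h - 2)/(h^2 + 4*h + 3)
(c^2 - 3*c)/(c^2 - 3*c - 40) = c*(3 - c)/(-c^2 + 3*c + 40)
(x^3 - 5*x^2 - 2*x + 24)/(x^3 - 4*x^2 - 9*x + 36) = (x + 2)/(x + 3)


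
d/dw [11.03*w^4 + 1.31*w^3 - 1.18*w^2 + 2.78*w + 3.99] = 44.12*w^3 + 3.93*w^2 - 2.36*w + 2.78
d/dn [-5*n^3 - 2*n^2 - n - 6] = -15*n^2 - 4*n - 1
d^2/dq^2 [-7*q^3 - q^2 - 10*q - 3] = -42*q - 2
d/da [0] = 0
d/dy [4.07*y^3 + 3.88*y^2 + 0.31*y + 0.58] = 12.21*y^2 + 7.76*y + 0.31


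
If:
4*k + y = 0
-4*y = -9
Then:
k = -9/16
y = 9/4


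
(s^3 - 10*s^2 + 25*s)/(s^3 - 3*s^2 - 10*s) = (s - 5)/(s + 2)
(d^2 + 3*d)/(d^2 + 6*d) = (d + 3)/(d + 6)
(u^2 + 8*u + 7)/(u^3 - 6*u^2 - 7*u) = (u + 7)/(u*(u - 7))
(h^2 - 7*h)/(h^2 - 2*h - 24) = h*(7 - h)/(-h^2 + 2*h + 24)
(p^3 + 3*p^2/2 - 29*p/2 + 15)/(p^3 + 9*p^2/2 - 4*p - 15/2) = (p - 2)/(p + 1)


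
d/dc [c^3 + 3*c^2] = 3*c*(c + 2)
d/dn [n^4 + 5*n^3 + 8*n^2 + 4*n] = 4*n^3 + 15*n^2 + 16*n + 4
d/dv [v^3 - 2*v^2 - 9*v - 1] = 3*v^2 - 4*v - 9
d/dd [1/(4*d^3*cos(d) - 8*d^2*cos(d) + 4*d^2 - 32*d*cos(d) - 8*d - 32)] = (d^3*sin(d) - 2*d^2*sin(d) - 3*d^2*cos(d) - 8*d*sin(d) + 4*d*cos(d) - 2*d + 8*cos(d) + 2)/(4*(d - 4)^2*(d + 2)^2*(d*cos(d) + 1)^2)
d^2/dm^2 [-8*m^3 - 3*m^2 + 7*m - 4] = -48*m - 6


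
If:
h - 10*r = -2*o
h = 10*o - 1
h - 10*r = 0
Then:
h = -1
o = 0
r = -1/10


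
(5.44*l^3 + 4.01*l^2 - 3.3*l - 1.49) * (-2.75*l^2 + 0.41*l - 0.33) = -14.96*l^5 - 8.7971*l^4 + 8.9239*l^3 + 1.4212*l^2 + 0.4781*l + 0.4917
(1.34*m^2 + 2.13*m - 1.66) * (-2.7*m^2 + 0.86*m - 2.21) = -3.618*m^4 - 4.5986*m^3 + 3.3524*m^2 - 6.1349*m + 3.6686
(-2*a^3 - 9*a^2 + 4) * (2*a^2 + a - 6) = -4*a^5 - 20*a^4 + 3*a^3 + 62*a^2 + 4*a - 24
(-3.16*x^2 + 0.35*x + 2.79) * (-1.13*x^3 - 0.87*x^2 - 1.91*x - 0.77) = 3.5708*x^5 + 2.3537*x^4 + 2.5784*x^3 - 0.6626*x^2 - 5.5984*x - 2.1483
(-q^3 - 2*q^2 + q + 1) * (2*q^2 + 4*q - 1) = -2*q^5 - 8*q^4 - 5*q^3 + 8*q^2 + 3*q - 1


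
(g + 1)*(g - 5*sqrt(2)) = g^2 - 5*sqrt(2)*g + g - 5*sqrt(2)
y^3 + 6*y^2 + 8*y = y*(y + 2)*(y + 4)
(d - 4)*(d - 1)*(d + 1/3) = d^3 - 14*d^2/3 + 7*d/3 + 4/3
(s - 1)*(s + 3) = s^2 + 2*s - 3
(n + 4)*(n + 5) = n^2 + 9*n + 20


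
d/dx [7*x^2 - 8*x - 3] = 14*x - 8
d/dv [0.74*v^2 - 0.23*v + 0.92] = 1.48*v - 0.23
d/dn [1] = 0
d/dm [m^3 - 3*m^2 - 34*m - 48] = 3*m^2 - 6*m - 34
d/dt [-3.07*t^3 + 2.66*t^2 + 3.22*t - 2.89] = -9.21*t^2 + 5.32*t + 3.22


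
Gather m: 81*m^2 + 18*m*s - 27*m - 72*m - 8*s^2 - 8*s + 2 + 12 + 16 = 81*m^2 + m*(18*s - 99) - 8*s^2 - 8*s + 30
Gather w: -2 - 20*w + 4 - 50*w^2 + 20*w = 2 - 50*w^2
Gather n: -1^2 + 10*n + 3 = 10*n + 2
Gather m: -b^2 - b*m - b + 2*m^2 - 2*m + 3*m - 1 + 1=-b^2 - b + 2*m^2 + m*(1 - b)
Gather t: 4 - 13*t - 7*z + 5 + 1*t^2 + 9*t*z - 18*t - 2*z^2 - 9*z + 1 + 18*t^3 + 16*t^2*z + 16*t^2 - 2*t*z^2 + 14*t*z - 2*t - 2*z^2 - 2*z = 18*t^3 + t^2*(16*z + 17) + t*(-2*z^2 + 23*z - 33) - 4*z^2 - 18*z + 10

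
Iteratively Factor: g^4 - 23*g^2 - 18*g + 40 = (g + 4)*(g^3 - 4*g^2 - 7*g + 10) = (g - 1)*(g + 4)*(g^2 - 3*g - 10) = (g - 1)*(g + 2)*(g + 4)*(g - 5)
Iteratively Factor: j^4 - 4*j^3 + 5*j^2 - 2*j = (j - 2)*(j^3 - 2*j^2 + j) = (j - 2)*(j - 1)*(j^2 - j) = (j - 2)*(j - 1)^2*(j)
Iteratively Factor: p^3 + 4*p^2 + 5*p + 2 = (p + 1)*(p^2 + 3*p + 2) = (p + 1)*(p + 2)*(p + 1)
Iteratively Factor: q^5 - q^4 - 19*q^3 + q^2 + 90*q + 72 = (q + 3)*(q^4 - 4*q^3 - 7*q^2 + 22*q + 24) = (q + 2)*(q + 3)*(q^3 - 6*q^2 + 5*q + 12) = (q - 3)*(q + 2)*(q + 3)*(q^2 - 3*q - 4) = (q - 3)*(q + 1)*(q + 2)*(q + 3)*(q - 4)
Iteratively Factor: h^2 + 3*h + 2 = (h + 1)*(h + 2)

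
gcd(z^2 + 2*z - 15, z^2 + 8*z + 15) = z + 5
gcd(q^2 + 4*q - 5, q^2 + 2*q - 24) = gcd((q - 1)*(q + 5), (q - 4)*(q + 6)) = 1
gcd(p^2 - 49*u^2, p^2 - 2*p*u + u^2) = 1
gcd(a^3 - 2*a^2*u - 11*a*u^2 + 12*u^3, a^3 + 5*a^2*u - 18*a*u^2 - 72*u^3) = -a^2 + a*u + 12*u^2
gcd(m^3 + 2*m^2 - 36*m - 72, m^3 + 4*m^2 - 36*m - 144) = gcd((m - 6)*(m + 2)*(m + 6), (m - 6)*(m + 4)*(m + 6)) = m^2 - 36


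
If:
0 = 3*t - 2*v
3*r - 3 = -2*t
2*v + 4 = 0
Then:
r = 17/9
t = -4/3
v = -2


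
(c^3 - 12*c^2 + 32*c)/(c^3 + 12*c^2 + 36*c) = (c^2 - 12*c + 32)/(c^2 + 12*c + 36)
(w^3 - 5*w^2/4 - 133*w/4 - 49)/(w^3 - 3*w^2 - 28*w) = (w + 7/4)/w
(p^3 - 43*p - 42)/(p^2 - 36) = (p^2 - 6*p - 7)/(p - 6)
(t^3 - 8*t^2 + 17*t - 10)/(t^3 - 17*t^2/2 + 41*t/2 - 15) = 2*(t - 1)/(2*t - 3)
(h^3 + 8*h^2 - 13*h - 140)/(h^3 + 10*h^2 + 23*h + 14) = (h^2 + h - 20)/(h^2 + 3*h + 2)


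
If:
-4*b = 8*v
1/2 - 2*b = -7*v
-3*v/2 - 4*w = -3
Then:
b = 1/11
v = -1/22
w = 135/176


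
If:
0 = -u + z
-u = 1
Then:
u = -1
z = -1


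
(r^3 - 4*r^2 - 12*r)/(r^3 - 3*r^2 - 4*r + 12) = r*(r - 6)/(r^2 - 5*r + 6)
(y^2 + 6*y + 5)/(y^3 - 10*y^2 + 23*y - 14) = (y^2 + 6*y + 5)/(y^3 - 10*y^2 + 23*y - 14)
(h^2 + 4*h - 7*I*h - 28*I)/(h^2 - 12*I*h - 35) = (h + 4)/(h - 5*I)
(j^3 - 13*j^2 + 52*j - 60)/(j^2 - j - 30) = (j^2 - 7*j + 10)/(j + 5)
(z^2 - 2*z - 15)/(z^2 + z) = (z^2 - 2*z - 15)/(z*(z + 1))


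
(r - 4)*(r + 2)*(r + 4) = r^3 + 2*r^2 - 16*r - 32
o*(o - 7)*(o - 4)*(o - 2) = o^4 - 13*o^3 + 50*o^2 - 56*o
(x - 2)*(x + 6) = x^2 + 4*x - 12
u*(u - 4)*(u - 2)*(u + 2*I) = u^4 - 6*u^3 + 2*I*u^3 + 8*u^2 - 12*I*u^2 + 16*I*u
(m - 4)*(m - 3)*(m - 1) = m^3 - 8*m^2 + 19*m - 12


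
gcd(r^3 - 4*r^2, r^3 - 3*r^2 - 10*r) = r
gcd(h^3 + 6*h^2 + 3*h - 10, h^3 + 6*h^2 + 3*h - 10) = h^3 + 6*h^2 + 3*h - 10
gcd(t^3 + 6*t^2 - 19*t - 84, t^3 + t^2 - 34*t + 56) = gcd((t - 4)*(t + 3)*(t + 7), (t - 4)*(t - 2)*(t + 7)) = t^2 + 3*t - 28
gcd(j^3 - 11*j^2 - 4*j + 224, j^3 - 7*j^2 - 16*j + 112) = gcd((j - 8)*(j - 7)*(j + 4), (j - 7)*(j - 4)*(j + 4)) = j^2 - 3*j - 28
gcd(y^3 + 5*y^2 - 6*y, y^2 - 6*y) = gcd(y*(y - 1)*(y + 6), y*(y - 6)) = y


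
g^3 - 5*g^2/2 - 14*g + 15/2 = (g - 5)*(g - 1/2)*(g + 3)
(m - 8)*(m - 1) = m^2 - 9*m + 8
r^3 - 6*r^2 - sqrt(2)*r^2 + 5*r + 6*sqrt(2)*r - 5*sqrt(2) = (r - 5)*(r - 1)*(r - sqrt(2))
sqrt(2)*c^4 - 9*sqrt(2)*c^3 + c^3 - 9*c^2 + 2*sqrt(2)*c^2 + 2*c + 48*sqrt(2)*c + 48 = (c - 8)*(c - 3)*(c + 2)*(sqrt(2)*c + 1)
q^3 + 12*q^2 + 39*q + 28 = (q + 1)*(q + 4)*(q + 7)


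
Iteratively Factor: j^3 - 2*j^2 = (j - 2)*(j^2) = j*(j - 2)*(j)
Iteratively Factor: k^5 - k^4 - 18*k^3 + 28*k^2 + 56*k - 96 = (k - 2)*(k^4 + k^3 - 16*k^2 - 4*k + 48) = (k - 2)*(k + 4)*(k^3 - 3*k^2 - 4*k + 12) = (k - 3)*(k - 2)*(k + 4)*(k^2 - 4) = (k - 3)*(k - 2)^2*(k + 4)*(k + 2)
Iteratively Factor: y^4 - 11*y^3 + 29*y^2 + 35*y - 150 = (y - 5)*(y^3 - 6*y^2 - y + 30) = (y - 5)*(y + 2)*(y^2 - 8*y + 15) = (y - 5)*(y - 3)*(y + 2)*(y - 5)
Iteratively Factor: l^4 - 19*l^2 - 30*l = (l + 2)*(l^3 - 2*l^2 - 15*l) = (l - 5)*(l + 2)*(l^2 + 3*l) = l*(l - 5)*(l + 2)*(l + 3)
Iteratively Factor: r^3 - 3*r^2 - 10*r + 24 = (r - 2)*(r^2 - r - 12) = (r - 2)*(r + 3)*(r - 4)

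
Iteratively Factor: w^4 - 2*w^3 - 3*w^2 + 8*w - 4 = (w - 1)*(w^3 - w^2 - 4*w + 4) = (w - 1)^2*(w^2 - 4) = (w - 1)^2*(w + 2)*(w - 2)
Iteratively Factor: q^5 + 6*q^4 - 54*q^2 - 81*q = (q + 3)*(q^4 + 3*q^3 - 9*q^2 - 27*q) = q*(q + 3)*(q^3 + 3*q^2 - 9*q - 27) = q*(q + 3)^2*(q^2 - 9) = q*(q - 3)*(q + 3)^2*(q + 3)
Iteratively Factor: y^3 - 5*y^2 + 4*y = (y - 4)*(y^2 - y) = (y - 4)*(y - 1)*(y)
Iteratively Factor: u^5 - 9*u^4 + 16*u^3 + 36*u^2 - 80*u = (u + 2)*(u^4 - 11*u^3 + 38*u^2 - 40*u) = u*(u + 2)*(u^3 - 11*u^2 + 38*u - 40) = u*(u - 4)*(u + 2)*(u^2 - 7*u + 10) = u*(u - 4)*(u - 2)*(u + 2)*(u - 5)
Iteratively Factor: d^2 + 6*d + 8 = (d + 2)*(d + 4)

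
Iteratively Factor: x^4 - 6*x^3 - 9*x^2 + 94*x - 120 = (x - 3)*(x^3 - 3*x^2 - 18*x + 40) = (x - 5)*(x - 3)*(x^2 + 2*x - 8) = (x - 5)*(x - 3)*(x + 4)*(x - 2)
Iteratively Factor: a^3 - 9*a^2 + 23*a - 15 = (a - 5)*(a^2 - 4*a + 3) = (a - 5)*(a - 3)*(a - 1)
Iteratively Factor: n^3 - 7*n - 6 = (n + 2)*(n^2 - 2*n - 3) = (n + 1)*(n + 2)*(n - 3)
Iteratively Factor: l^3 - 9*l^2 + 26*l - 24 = (l - 3)*(l^2 - 6*l + 8) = (l - 3)*(l - 2)*(l - 4)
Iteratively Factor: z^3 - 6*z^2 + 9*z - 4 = (z - 4)*(z^2 - 2*z + 1) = (z - 4)*(z - 1)*(z - 1)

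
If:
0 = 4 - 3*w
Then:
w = 4/3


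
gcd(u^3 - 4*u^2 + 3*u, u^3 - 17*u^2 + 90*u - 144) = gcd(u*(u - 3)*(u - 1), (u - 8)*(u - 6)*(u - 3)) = u - 3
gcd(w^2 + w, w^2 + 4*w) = w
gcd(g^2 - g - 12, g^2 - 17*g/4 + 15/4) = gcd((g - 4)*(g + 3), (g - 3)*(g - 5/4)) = 1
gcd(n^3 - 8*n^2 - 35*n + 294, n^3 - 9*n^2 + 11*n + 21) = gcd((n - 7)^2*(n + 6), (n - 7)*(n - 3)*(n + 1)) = n - 7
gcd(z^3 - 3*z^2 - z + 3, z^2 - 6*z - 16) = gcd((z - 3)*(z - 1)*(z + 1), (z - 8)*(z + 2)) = 1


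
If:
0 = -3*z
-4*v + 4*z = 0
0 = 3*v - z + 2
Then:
No Solution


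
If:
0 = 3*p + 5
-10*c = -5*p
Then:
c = -5/6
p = -5/3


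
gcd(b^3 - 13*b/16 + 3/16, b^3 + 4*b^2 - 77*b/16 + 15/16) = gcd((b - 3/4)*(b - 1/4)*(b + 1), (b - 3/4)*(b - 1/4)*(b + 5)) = b^2 - b + 3/16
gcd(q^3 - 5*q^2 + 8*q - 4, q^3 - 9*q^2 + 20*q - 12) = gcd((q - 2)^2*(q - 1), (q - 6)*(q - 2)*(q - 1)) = q^2 - 3*q + 2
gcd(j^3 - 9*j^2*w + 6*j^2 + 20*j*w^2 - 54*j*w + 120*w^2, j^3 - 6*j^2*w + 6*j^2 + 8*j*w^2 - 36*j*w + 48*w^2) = -j^2 + 4*j*w - 6*j + 24*w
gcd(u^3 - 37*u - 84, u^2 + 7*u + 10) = 1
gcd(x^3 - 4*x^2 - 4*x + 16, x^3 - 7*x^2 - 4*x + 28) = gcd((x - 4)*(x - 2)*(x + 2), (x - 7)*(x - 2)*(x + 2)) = x^2 - 4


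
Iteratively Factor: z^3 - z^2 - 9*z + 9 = (z + 3)*(z^2 - 4*z + 3) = (z - 1)*(z + 3)*(z - 3)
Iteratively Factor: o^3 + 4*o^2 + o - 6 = (o + 3)*(o^2 + o - 2) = (o + 2)*(o + 3)*(o - 1)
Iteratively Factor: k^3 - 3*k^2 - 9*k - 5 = (k - 5)*(k^2 + 2*k + 1) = (k - 5)*(k + 1)*(k + 1)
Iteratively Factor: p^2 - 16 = (p - 4)*(p + 4)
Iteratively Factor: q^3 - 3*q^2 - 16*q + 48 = (q + 4)*(q^2 - 7*q + 12) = (q - 4)*(q + 4)*(q - 3)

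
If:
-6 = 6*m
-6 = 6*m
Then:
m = -1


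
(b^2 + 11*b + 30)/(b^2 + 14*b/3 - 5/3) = 3*(b + 6)/(3*b - 1)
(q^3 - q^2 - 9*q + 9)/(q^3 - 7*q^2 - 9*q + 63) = (q - 1)/(q - 7)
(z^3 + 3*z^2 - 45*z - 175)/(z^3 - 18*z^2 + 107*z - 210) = (z^2 + 10*z + 25)/(z^2 - 11*z + 30)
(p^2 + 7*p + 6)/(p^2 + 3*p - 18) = (p + 1)/(p - 3)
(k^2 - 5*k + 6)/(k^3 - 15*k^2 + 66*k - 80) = (k - 3)/(k^2 - 13*k + 40)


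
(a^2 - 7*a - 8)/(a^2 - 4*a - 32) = (a + 1)/(a + 4)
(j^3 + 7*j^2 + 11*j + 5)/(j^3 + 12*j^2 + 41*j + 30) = (j + 1)/(j + 6)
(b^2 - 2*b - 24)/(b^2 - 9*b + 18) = (b + 4)/(b - 3)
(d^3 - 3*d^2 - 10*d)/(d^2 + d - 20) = d*(d^2 - 3*d - 10)/(d^2 + d - 20)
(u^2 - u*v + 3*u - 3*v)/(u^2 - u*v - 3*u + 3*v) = (u + 3)/(u - 3)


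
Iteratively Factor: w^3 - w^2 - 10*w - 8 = (w + 2)*(w^2 - 3*w - 4) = (w - 4)*(w + 2)*(w + 1)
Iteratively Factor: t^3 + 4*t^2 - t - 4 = (t + 4)*(t^2 - 1) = (t + 1)*(t + 4)*(t - 1)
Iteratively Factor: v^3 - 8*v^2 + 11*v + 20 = (v - 4)*(v^2 - 4*v - 5) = (v - 4)*(v + 1)*(v - 5)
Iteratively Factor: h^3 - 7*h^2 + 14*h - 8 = (h - 1)*(h^2 - 6*h + 8) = (h - 4)*(h - 1)*(h - 2)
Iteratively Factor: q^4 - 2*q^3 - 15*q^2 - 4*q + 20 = (q + 2)*(q^3 - 4*q^2 - 7*q + 10) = (q + 2)^2*(q^2 - 6*q + 5) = (q - 1)*(q + 2)^2*(q - 5)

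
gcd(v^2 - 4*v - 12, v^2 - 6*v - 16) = v + 2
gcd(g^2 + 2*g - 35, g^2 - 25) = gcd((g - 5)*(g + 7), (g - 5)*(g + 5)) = g - 5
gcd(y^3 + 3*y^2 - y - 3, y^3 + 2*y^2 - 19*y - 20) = y + 1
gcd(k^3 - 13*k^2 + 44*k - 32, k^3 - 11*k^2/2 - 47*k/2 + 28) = k^2 - 9*k + 8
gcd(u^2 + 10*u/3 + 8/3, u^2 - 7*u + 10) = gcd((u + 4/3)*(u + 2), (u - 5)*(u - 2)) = 1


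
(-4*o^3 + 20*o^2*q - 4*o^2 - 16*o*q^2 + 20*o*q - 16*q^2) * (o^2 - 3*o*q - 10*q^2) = -4*o^5 + 32*o^4*q - 4*o^4 - 36*o^3*q^2 + 32*o^3*q - 152*o^2*q^3 - 36*o^2*q^2 + 160*o*q^4 - 152*o*q^3 + 160*q^4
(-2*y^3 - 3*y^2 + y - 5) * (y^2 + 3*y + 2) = -2*y^5 - 9*y^4 - 12*y^3 - 8*y^2 - 13*y - 10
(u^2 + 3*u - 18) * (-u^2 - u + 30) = -u^4 - 4*u^3 + 45*u^2 + 108*u - 540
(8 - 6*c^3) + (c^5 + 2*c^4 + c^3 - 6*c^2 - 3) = c^5 + 2*c^4 - 5*c^3 - 6*c^2 + 5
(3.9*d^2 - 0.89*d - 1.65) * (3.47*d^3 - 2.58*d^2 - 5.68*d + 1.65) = 13.533*d^5 - 13.1503*d^4 - 25.5813*d^3 + 15.7472*d^2 + 7.9035*d - 2.7225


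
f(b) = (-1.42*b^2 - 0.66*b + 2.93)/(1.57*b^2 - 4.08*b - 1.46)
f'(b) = (4.08 - 3.14*b)*(-1.42*b^2 - 0.66*b + 2.93)/(1.57*b^2 - 4.08*b - 1.46)^2 + (-2.84*b - 0.66)/(1.57*b^2 - 4.08*b - 1.46)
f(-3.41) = -0.37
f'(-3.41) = 0.12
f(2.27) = 2.24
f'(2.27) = 5.29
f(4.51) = -2.40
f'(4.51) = 0.89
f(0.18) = -1.29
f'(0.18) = 2.66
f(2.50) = 4.11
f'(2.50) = 12.59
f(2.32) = 2.52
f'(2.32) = 6.19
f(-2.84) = -0.29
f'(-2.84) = 0.16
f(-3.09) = -0.33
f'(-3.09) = 0.14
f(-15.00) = -0.74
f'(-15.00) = 0.01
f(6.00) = -1.71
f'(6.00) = 0.24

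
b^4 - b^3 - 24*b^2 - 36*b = b*(b - 6)*(b + 2)*(b + 3)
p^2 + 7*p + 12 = (p + 3)*(p + 4)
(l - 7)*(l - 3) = l^2 - 10*l + 21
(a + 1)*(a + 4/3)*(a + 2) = a^3 + 13*a^2/3 + 6*a + 8/3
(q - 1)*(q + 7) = q^2 + 6*q - 7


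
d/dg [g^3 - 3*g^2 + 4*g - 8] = 3*g^2 - 6*g + 4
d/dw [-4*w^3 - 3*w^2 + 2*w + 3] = -12*w^2 - 6*w + 2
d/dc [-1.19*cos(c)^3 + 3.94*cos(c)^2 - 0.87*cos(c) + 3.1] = (3.57*cos(c)^2 - 7.88*cos(c) + 0.87)*sin(c)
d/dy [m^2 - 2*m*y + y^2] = -2*m + 2*y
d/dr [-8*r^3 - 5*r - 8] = -24*r^2 - 5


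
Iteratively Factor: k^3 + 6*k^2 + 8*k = (k + 2)*(k^2 + 4*k) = (k + 2)*(k + 4)*(k)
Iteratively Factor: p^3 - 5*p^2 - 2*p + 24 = (p - 4)*(p^2 - p - 6) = (p - 4)*(p + 2)*(p - 3)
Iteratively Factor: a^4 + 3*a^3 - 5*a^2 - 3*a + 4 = (a + 4)*(a^3 - a^2 - a + 1) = (a + 1)*(a + 4)*(a^2 - 2*a + 1) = (a - 1)*(a + 1)*(a + 4)*(a - 1)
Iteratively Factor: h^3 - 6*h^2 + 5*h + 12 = (h - 3)*(h^2 - 3*h - 4) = (h - 4)*(h - 3)*(h + 1)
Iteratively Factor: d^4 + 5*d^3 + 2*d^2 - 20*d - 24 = (d + 3)*(d^3 + 2*d^2 - 4*d - 8) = (d + 2)*(d + 3)*(d^2 - 4) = (d + 2)^2*(d + 3)*(d - 2)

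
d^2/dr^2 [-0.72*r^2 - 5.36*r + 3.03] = -1.44000000000000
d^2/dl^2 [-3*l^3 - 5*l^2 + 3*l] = -18*l - 10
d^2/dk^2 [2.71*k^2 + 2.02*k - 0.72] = 5.42000000000000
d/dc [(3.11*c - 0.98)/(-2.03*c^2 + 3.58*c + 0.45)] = (6.3133*c^2 - 3.9788*c + 4.9079)/(4.1209*c^4 - 14.5348*c^3 + 10.9894*c^2 + 3.222*c + 0.2025)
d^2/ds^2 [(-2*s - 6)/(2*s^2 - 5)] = 8*(-8*s^2*(s + 3) + 3*(s + 1)*(2*s^2 - 5))/(2*s^2 - 5)^3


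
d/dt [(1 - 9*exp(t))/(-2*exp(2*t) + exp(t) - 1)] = (-(4*exp(t) - 1)*(9*exp(t) - 1) + 18*exp(2*t) - 9*exp(t) + 9)*exp(t)/(2*exp(2*t) - exp(t) + 1)^2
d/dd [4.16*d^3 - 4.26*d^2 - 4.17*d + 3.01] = 12.48*d^2 - 8.52*d - 4.17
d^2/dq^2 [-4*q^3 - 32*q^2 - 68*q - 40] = -24*q - 64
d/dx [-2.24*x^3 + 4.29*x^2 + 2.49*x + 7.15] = -6.72*x^2 + 8.58*x + 2.49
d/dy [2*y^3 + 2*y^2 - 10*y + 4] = 6*y^2 + 4*y - 10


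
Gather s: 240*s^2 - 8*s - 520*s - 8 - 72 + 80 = 240*s^2 - 528*s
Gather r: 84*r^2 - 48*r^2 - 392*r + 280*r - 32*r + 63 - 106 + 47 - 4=36*r^2 - 144*r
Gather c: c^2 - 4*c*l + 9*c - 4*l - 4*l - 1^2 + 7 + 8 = c^2 + c*(9 - 4*l) - 8*l + 14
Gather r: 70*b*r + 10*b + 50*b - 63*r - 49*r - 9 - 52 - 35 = 60*b + r*(70*b - 112) - 96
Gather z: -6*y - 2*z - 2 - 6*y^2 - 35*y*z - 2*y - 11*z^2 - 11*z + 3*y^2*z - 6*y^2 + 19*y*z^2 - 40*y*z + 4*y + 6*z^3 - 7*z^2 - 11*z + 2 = -12*y^2 - 4*y + 6*z^3 + z^2*(19*y - 18) + z*(3*y^2 - 75*y - 24)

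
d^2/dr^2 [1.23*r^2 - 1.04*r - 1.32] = 2.46000000000000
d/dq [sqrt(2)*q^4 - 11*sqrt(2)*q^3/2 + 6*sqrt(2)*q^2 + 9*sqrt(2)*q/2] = sqrt(2)*(8*q^3 - 33*q^2 + 24*q + 9)/2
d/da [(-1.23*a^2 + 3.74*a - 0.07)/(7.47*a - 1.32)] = (-9.1881*a^2 + 3.2472*a - 4.4139)/(55.8009*a^2 - 19.7208*a + 1.7424)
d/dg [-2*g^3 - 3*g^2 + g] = -6*g^2 - 6*g + 1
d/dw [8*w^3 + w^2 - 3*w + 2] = 24*w^2 + 2*w - 3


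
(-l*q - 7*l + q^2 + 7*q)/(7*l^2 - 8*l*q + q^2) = (q + 7)/(-7*l + q)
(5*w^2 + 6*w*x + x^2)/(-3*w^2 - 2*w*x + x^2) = (5*w + x)/(-3*w + x)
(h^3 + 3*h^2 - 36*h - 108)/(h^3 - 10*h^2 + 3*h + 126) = (h + 6)/(h - 7)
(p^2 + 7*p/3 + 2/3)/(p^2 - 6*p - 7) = (3*p^2 + 7*p + 2)/(3*(p^2 - 6*p - 7))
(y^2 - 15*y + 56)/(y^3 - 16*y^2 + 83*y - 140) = (y - 8)/(y^2 - 9*y + 20)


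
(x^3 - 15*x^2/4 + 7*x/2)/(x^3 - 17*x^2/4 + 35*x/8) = 2*(x - 2)/(2*x - 5)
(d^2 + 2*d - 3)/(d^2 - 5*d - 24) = (d - 1)/(d - 8)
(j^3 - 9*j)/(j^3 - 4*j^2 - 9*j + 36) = j/(j - 4)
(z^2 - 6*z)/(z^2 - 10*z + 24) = z/(z - 4)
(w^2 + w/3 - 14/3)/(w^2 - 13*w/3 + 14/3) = (3*w + 7)/(3*w - 7)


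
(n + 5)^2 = n^2 + 10*n + 25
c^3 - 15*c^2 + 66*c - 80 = (c - 8)*(c - 5)*(c - 2)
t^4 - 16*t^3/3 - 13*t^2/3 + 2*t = t*(t - 6)*(t - 1/3)*(t + 1)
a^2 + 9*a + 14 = (a + 2)*(a + 7)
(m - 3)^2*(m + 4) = m^3 - 2*m^2 - 15*m + 36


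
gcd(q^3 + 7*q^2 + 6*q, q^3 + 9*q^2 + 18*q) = q^2 + 6*q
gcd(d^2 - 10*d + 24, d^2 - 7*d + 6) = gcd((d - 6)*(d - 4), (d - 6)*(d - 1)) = d - 6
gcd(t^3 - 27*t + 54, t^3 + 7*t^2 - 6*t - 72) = t^2 + 3*t - 18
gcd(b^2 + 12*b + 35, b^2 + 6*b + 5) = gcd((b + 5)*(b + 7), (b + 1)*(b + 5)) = b + 5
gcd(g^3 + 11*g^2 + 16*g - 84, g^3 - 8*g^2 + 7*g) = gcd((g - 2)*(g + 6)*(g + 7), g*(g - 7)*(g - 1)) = 1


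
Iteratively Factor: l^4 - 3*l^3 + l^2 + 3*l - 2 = (l + 1)*(l^3 - 4*l^2 + 5*l - 2) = (l - 2)*(l + 1)*(l^2 - 2*l + 1) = (l - 2)*(l - 1)*(l + 1)*(l - 1)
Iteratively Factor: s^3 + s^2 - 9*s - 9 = (s - 3)*(s^2 + 4*s + 3) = (s - 3)*(s + 1)*(s + 3)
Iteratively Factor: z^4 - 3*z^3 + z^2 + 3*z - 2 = (z - 1)*(z^3 - 2*z^2 - z + 2) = (z - 1)^2*(z^2 - z - 2) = (z - 1)^2*(z + 1)*(z - 2)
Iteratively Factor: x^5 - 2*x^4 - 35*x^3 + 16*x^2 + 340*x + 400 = (x + 2)*(x^4 - 4*x^3 - 27*x^2 + 70*x + 200) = (x + 2)*(x + 4)*(x^3 - 8*x^2 + 5*x + 50) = (x - 5)*(x + 2)*(x + 4)*(x^2 - 3*x - 10) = (x - 5)^2*(x + 2)*(x + 4)*(x + 2)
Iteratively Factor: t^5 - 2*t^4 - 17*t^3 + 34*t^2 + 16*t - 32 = (t - 1)*(t^4 - t^3 - 18*t^2 + 16*t + 32) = (t - 1)*(t + 1)*(t^3 - 2*t^2 - 16*t + 32) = (t - 1)*(t + 1)*(t + 4)*(t^2 - 6*t + 8) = (t - 4)*(t - 1)*(t + 1)*(t + 4)*(t - 2)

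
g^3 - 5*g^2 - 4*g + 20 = (g - 5)*(g - 2)*(g + 2)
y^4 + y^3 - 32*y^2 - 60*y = y*(y - 6)*(y + 2)*(y + 5)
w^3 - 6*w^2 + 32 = (w - 4)^2*(w + 2)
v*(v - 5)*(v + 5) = v^3 - 25*v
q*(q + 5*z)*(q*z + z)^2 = q^4*z^2 + 5*q^3*z^3 + 2*q^3*z^2 + 10*q^2*z^3 + q^2*z^2 + 5*q*z^3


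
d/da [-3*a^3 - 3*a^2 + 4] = 3*a*(-3*a - 2)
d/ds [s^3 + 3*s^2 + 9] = 3*s*(s + 2)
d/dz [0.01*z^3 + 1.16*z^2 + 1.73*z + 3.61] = 0.03*z^2 + 2.32*z + 1.73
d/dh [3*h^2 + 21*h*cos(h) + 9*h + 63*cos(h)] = -21*h*sin(h) + 6*h - 63*sin(h) + 21*cos(h) + 9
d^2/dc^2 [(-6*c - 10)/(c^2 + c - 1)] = 4*(-(2*c + 1)^2*(3*c + 5) + (9*c + 8)*(c^2 + c - 1))/(c^2 + c - 1)^3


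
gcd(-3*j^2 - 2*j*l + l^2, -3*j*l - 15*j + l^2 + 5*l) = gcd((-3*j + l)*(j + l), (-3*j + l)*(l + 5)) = 3*j - l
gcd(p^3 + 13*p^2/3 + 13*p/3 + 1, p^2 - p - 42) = 1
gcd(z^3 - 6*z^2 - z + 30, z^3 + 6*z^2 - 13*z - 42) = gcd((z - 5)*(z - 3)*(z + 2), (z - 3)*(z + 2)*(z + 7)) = z^2 - z - 6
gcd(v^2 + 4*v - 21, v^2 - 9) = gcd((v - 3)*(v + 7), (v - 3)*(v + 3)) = v - 3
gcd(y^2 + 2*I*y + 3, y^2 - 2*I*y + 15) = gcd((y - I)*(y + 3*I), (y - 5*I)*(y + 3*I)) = y + 3*I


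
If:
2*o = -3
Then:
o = -3/2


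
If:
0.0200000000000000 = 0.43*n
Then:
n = 0.05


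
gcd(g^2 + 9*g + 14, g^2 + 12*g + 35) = g + 7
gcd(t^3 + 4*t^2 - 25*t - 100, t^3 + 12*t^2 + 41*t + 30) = t + 5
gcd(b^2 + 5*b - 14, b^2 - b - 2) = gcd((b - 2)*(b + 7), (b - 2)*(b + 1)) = b - 2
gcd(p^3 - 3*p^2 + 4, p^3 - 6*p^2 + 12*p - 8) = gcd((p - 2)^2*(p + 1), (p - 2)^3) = p^2 - 4*p + 4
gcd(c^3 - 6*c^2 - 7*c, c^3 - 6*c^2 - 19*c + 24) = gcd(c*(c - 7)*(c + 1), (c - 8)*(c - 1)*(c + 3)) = 1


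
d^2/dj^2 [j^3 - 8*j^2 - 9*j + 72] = 6*j - 16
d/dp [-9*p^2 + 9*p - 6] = 9 - 18*p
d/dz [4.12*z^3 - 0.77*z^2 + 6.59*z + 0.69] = 12.36*z^2 - 1.54*z + 6.59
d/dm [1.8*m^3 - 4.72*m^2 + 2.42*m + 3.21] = 5.4*m^2 - 9.44*m + 2.42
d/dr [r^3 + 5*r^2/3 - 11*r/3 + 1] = 3*r^2 + 10*r/3 - 11/3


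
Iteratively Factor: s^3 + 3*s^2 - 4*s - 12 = (s - 2)*(s^2 + 5*s + 6) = (s - 2)*(s + 3)*(s + 2)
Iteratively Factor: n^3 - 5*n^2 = (n)*(n^2 - 5*n) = n*(n - 5)*(n)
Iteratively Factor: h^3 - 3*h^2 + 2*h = (h)*(h^2 - 3*h + 2) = h*(h - 2)*(h - 1)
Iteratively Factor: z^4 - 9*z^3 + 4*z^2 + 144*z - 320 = (z - 5)*(z^3 - 4*z^2 - 16*z + 64) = (z - 5)*(z + 4)*(z^2 - 8*z + 16) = (z - 5)*(z - 4)*(z + 4)*(z - 4)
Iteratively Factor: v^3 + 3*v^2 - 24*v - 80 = (v - 5)*(v^2 + 8*v + 16) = (v - 5)*(v + 4)*(v + 4)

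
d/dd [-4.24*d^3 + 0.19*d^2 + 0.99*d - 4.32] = -12.72*d^2 + 0.38*d + 0.99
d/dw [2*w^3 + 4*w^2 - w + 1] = 6*w^2 + 8*w - 1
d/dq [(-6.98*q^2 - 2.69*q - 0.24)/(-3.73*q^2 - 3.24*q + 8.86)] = (12.5815*q^2 - 125.476*q - 24.611)/(13.9129*q^4 + 24.1704*q^3 - 55.598*q^2 - 57.4128*q + 78.4996)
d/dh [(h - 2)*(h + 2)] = 2*h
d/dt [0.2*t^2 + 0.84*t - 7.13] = 0.4*t + 0.84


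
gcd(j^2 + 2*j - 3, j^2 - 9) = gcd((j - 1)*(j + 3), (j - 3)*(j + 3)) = j + 3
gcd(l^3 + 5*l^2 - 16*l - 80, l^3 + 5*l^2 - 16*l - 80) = l^3 + 5*l^2 - 16*l - 80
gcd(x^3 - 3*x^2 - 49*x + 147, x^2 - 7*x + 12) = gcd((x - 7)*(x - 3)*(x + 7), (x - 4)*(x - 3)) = x - 3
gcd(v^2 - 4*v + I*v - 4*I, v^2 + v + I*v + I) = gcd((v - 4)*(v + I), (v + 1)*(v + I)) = v + I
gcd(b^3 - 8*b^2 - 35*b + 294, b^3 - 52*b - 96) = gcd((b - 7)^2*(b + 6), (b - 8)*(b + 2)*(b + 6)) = b + 6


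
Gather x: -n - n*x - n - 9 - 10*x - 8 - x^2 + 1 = -2*n - x^2 + x*(-n - 10) - 16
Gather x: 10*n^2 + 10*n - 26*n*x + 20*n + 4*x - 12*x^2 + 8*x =10*n^2 + 30*n - 12*x^2 + x*(12 - 26*n)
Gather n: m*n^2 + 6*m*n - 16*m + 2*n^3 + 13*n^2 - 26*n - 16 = -16*m + 2*n^3 + n^2*(m + 13) + n*(6*m - 26) - 16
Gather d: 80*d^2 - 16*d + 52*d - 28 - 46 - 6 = 80*d^2 + 36*d - 80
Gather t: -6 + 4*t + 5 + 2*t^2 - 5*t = 2*t^2 - t - 1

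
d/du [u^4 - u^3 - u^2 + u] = 4*u^3 - 3*u^2 - 2*u + 1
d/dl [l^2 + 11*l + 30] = 2*l + 11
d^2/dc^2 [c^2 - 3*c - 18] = 2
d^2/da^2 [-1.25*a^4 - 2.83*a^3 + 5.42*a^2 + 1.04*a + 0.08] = -15.0*a^2 - 16.98*a + 10.84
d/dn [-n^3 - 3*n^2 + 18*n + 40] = -3*n^2 - 6*n + 18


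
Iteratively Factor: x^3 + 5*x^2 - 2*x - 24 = (x + 4)*(x^2 + x - 6) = (x - 2)*(x + 4)*(x + 3)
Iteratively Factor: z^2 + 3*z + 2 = (z + 2)*(z + 1)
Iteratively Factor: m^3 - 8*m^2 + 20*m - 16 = (m - 2)*(m^2 - 6*m + 8) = (m - 2)^2*(m - 4)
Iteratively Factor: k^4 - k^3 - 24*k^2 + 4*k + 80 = (k + 2)*(k^3 - 3*k^2 - 18*k + 40) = (k - 2)*(k + 2)*(k^2 - k - 20) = (k - 5)*(k - 2)*(k + 2)*(k + 4)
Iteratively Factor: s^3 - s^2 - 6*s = (s + 2)*(s^2 - 3*s) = s*(s + 2)*(s - 3)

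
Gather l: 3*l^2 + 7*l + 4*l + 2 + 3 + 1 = 3*l^2 + 11*l + 6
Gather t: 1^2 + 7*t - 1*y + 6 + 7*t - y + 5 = 14*t - 2*y + 12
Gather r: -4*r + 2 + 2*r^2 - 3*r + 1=2*r^2 - 7*r + 3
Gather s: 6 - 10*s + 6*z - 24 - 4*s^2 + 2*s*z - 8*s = -4*s^2 + s*(2*z - 18) + 6*z - 18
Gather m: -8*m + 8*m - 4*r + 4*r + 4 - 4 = 0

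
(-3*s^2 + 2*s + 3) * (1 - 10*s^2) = 30*s^4 - 20*s^3 - 33*s^2 + 2*s + 3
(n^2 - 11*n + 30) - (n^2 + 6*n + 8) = 22 - 17*n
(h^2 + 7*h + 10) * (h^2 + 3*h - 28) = h^4 + 10*h^3 + 3*h^2 - 166*h - 280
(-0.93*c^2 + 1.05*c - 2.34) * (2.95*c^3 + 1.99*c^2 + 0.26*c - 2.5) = -2.7435*c^5 + 1.2468*c^4 - 5.0553*c^3 - 2.0586*c^2 - 3.2334*c + 5.85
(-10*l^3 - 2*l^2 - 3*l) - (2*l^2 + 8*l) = -10*l^3 - 4*l^2 - 11*l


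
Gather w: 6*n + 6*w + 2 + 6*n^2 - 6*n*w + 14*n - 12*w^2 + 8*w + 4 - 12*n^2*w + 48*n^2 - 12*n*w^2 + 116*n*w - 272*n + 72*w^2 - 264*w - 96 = 54*n^2 - 252*n + w^2*(60 - 12*n) + w*(-12*n^2 + 110*n - 250) - 90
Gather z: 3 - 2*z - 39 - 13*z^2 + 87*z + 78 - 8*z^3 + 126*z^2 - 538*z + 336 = -8*z^3 + 113*z^2 - 453*z + 378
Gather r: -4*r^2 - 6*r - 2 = -4*r^2 - 6*r - 2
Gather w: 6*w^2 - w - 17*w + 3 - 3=6*w^2 - 18*w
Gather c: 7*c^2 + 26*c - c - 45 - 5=7*c^2 + 25*c - 50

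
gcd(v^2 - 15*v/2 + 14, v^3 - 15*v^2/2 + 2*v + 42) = v - 7/2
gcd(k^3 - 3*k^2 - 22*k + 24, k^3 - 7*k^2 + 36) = k - 6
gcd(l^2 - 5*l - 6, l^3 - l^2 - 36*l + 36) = l - 6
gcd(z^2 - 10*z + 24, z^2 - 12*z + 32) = z - 4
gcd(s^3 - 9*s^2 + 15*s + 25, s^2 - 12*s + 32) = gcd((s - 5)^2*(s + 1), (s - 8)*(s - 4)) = 1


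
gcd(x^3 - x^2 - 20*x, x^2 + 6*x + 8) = x + 4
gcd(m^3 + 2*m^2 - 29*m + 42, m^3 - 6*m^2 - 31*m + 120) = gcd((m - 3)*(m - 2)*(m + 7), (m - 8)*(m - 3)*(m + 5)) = m - 3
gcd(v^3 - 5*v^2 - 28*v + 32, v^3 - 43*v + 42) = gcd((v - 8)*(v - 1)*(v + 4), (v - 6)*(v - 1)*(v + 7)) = v - 1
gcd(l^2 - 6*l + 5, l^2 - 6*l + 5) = l^2 - 6*l + 5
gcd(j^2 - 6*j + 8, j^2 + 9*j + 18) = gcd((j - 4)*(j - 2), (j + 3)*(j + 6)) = 1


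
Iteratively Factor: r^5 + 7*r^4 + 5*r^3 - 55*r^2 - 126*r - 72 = (r + 2)*(r^4 + 5*r^3 - 5*r^2 - 45*r - 36) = (r + 2)*(r + 4)*(r^3 + r^2 - 9*r - 9) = (r + 1)*(r + 2)*(r + 4)*(r^2 - 9) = (r + 1)*(r + 2)*(r + 3)*(r + 4)*(r - 3)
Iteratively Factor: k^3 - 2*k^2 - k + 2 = (k - 1)*(k^2 - k - 2) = (k - 1)*(k + 1)*(k - 2)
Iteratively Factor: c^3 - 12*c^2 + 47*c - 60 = (c - 4)*(c^2 - 8*c + 15) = (c - 4)*(c - 3)*(c - 5)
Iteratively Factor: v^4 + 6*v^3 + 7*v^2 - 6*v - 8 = (v - 1)*(v^3 + 7*v^2 + 14*v + 8) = (v - 1)*(v + 1)*(v^2 + 6*v + 8) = (v - 1)*(v + 1)*(v + 2)*(v + 4)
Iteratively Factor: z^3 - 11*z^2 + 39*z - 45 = (z - 3)*(z^2 - 8*z + 15) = (z - 5)*(z - 3)*(z - 3)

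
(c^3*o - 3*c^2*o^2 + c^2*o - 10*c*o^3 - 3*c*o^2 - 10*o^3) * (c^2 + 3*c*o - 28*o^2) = c^5*o + c^4*o - 47*c^3*o^3 + 54*c^2*o^4 - 47*c^2*o^3 + 280*c*o^5 + 54*c*o^4 + 280*o^5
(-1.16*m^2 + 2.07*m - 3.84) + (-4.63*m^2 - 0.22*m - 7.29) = -5.79*m^2 + 1.85*m - 11.13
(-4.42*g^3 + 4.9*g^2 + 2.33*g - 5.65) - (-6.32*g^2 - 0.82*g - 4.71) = -4.42*g^3 + 11.22*g^2 + 3.15*g - 0.94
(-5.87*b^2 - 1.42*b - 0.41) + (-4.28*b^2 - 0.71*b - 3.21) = -10.15*b^2 - 2.13*b - 3.62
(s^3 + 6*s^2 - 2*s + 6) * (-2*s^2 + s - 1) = -2*s^5 - 11*s^4 + 9*s^3 - 20*s^2 + 8*s - 6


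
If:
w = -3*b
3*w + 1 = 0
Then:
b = 1/9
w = -1/3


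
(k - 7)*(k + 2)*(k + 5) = k^3 - 39*k - 70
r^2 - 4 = (r - 2)*(r + 2)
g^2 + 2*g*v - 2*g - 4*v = (g - 2)*(g + 2*v)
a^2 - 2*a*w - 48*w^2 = (a - 8*w)*(a + 6*w)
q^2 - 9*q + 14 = (q - 7)*(q - 2)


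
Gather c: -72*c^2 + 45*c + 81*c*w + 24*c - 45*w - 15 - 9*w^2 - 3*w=-72*c^2 + c*(81*w + 69) - 9*w^2 - 48*w - 15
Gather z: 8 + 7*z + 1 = 7*z + 9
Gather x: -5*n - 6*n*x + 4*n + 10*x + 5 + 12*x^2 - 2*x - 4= -n + 12*x^2 + x*(8 - 6*n) + 1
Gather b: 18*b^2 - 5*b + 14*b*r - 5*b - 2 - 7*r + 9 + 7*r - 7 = 18*b^2 + b*(14*r - 10)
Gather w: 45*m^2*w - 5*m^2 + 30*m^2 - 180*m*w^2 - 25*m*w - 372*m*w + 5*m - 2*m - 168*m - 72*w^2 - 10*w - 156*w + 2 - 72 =25*m^2 - 165*m + w^2*(-180*m - 72) + w*(45*m^2 - 397*m - 166) - 70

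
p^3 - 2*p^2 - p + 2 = (p - 2)*(p - 1)*(p + 1)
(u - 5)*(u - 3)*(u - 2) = u^3 - 10*u^2 + 31*u - 30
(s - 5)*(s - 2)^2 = s^3 - 9*s^2 + 24*s - 20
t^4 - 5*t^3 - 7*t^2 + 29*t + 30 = (t - 5)*(t - 3)*(t + 1)*(t + 2)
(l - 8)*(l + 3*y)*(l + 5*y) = l^3 + 8*l^2*y - 8*l^2 + 15*l*y^2 - 64*l*y - 120*y^2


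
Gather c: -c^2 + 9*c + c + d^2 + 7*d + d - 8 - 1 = -c^2 + 10*c + d^2 + 8*d - 9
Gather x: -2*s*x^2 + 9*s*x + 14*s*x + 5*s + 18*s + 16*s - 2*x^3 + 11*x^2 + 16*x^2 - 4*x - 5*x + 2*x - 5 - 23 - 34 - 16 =39*s - 2*x^3 + x^2*(27 - 2*s) + x*(23*s - 7) - 78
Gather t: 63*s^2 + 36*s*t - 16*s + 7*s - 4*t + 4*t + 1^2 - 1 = 63*s^2 + 36*s*t - 9*s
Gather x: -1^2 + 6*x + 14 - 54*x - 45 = -48*x - 32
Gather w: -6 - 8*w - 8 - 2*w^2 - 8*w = -2*w^2 - 16*w - 14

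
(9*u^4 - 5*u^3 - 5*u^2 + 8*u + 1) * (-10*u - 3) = -90*u^5 + 23*u^4 + 65*u^3 - 65*u^2 - 34*u - 3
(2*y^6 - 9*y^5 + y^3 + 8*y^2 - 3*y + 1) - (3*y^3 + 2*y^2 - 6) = 2*y^6 - 9*y^5 - 2*y^3 + 6*y^2 - 3*y + 7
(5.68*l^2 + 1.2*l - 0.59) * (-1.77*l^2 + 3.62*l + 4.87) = -10.0536*l^4 + 18.4376*l^3 + 33.0499*l^2 + 3.7082*l - 2.8733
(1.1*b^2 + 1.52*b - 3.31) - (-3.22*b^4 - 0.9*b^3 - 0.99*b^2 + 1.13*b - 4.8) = 3.22*b^4 + 0.9*b^3 + 2.09*b^2 + 0.39*b + 1.49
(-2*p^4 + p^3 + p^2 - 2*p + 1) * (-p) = 2*p^5 - p^4 - p^3 + 2*p^2 - p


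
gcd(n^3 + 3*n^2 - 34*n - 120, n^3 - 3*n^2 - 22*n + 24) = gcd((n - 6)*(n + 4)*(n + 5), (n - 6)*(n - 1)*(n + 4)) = n^2 - 2*n - 24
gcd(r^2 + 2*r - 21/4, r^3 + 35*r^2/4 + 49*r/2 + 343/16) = r + 7/2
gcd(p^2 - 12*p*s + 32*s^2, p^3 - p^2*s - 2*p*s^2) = 1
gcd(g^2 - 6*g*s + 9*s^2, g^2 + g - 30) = 1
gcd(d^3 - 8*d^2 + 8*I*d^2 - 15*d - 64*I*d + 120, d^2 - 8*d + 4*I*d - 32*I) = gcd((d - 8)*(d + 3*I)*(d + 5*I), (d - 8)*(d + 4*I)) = d - 8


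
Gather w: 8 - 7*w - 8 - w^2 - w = -w^2 - 8*w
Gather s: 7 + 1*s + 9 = s + 16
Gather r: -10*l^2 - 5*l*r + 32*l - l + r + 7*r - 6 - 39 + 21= -10*l^2 + 31*l + r*(8 - 5*l) - 24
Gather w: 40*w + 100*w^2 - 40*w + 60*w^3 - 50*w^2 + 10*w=60*w^3 + 50*w^2 + 10*w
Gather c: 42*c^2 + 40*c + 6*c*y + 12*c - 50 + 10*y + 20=42*c^2 + c*(6*y + 52) + 10*y - 30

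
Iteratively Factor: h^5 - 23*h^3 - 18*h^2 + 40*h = (h - 1)*(h^4 + h^3 - 22*h^2 - 40*h) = (h - 1)*(h + 4)*(h^3 - 3*h^2 - 10*h) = (h - 1)*(h + 2)*(h + 4)*(h^2 - 5*h) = (h - 5)*(h - 1)*(h + 2)*(h + 4)*(h)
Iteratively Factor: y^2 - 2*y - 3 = (y + 1)*(y - 3)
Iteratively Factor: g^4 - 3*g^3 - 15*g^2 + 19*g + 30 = (g - 5)*(g^3 + 2*g^2 - 5*g - 6) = (g - 5)*(g - 2)*(g^2 + 4*g + 3) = (g - 5)*(g - 2)*(g + 3)*(g + 1)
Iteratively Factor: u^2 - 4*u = (u)*(u - 4)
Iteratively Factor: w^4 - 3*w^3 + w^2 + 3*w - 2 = (w + 1)*(w^3 - 4*w^2 + 5*w - 2) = (w - 1)*(w + 1)*(w^2 - 3*w + 2) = (w - 1)^2*(w + 1)*(w - 2)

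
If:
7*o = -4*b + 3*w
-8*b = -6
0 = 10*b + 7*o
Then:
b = 3/4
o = -15/14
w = -3/2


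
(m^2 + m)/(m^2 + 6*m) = (m + 1)/(m + 6)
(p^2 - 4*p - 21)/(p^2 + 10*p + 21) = (p - 7)/(p + 7)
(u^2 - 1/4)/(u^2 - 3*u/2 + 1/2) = (u + 1/2)/(u - 1)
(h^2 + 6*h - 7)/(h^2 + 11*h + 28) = (h - 1)/(h + 4)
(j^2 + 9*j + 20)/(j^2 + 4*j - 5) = (j + 4)/(j - 1)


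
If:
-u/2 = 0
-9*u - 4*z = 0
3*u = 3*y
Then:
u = 0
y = 0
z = 0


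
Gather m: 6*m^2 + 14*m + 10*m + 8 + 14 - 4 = 6*m^2 + 24*m + 18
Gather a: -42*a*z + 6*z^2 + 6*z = -42*a*z + 6*z^2 + 6*z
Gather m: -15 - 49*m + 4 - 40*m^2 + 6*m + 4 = -40*m^2 - 43*m - 7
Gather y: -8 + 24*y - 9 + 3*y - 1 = 27*y - 18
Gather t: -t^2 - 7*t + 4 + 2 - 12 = -t^2 - 7*t - 6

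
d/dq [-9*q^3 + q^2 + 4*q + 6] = -27*q^2 + 2*q + 4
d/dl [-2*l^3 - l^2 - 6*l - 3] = -6*l^2 - 2*l - 6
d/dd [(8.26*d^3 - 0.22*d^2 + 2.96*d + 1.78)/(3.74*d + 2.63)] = (61.7848*d^3 + 64.3486*d^2 - 1.1572*d + 1.1276)/(13.9876*d^2 + 19.6724*d + 6.9169)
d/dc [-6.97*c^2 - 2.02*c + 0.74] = -13.94*c - 2.02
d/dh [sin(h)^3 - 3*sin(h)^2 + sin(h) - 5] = (3*sin(h)^2 - 6*sin(h) + 1)*cos(h)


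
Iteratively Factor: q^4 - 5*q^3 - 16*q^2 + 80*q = (q - 5)*(q^3 - 16*q) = (q - 5)*(q - 4)*(q^2 + 4*q) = q*(q - 5)*(q - 4)*(q + 4)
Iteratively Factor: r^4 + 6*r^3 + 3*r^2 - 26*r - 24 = (r + 4)*(r^3 + 2*r^2 - 5*r - 6) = (r - 2)*(r + 4)*(r^2 + 4*r + 3) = (r - 2)*(r + 1)*(r + 4)*(r + 3)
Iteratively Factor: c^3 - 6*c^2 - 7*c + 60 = (c - 5)*(c^2 - c - 12) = (c - 5)*(c - 4)*(c + 3)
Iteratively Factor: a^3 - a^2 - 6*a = (a - 3)*(a^2 + 2*a) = a*(a - 3)*(a + 2)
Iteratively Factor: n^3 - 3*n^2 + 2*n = (n - 1)*(n^2 - 2*n) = (n - 2)*(n - 1)*(n)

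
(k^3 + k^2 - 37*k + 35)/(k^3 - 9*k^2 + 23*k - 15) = (k + 7)/(k - 3)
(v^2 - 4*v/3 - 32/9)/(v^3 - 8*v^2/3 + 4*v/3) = (9*v^2 - 12*v - 32)/(3*v*(3*v^2 - 8*v + 4))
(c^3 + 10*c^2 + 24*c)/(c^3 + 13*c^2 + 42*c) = (c + 4)/(c + 7)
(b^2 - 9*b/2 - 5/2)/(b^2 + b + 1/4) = 2*(b - 5)/(2*b + 1)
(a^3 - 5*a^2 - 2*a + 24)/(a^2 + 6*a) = (a^3 - 5*a^2 - 2*a + 24)/(a*(a + 6))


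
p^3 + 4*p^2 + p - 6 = (p - 1)*(p + 2)*(p + 3)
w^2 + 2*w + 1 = (w + 1)^2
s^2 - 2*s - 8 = (s - 4)*(s + 2)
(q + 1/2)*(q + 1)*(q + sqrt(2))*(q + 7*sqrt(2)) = q^4 + 3*q^3/2 + 8*sqrt(2)*q^3 + 29*q^2/2 + 12*sqrt(2)*q^2 + 4*sqrt(2)*q + 21*q + 7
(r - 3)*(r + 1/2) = r^2 - 5*r/2 - 3/2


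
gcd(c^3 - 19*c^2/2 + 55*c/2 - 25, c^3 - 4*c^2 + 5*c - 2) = c - 2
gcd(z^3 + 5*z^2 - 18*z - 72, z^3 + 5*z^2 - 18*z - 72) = z^3 + 5*z^2 - 18*z - 72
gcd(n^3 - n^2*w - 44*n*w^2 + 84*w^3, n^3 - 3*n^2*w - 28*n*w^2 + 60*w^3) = n^2 - 8*n*w + 12*w^2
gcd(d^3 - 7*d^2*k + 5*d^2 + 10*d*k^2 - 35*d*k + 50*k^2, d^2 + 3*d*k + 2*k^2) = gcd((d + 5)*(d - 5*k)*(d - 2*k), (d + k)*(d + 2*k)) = 1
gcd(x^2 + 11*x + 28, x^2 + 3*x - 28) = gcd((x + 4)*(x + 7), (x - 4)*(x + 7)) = x + 7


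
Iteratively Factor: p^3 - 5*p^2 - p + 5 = (p - 5)*(p^2 - 1) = (p - 5)*(p + 1)*(p - 1)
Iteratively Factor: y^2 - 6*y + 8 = (y - 4)*(y - 2)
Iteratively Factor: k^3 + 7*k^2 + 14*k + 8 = (k + 2)*(k^2 + 5*k + 4) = (k + 1)*(k + 2)*(k + 4)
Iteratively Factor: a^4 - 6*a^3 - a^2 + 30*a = (a - 3)*(a^3 - 3*a^2 - 10*a) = a*(a - 3)*(a^2 - 3*a - 10) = a*(a - 3)*(a + 2)*(a - 5)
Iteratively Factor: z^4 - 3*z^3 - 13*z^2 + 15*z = (z - 5)*(z^3 + 2*z^2 - 3*z) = (z - 5)*(z - 1)*(z^2 + 3*z) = z*(z - 5)*(z - 1)*(z + 3)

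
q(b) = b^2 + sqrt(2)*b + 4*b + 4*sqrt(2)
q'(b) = 2*b + sqrt(2) + 4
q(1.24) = 13.91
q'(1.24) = 7.89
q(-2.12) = -1.33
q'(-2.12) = 1.17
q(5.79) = 70.53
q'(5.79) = 16.99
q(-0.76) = 2.12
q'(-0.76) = 3.89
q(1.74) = 18.11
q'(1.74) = 8.89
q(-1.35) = 0.17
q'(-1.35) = 2.71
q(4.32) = 47.71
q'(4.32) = 14.05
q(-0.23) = 4.46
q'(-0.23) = 4.95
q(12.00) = 214.63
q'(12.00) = 29.41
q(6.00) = 74.14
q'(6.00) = 17.41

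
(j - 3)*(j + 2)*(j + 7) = j^3 + 6*j^2 - 13*j - 42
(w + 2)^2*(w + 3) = w^3 + 7*w^2 + 16*w + 12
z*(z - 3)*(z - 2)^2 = z^4 - 7*z^3 + 16*z^2 - 12*z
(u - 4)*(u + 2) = u^2 - 2*u - 8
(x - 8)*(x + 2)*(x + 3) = x^3 - 3*x^2 - 34*x - 48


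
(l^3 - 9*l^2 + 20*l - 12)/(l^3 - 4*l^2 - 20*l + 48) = (l - 1)/(l + 4)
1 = 1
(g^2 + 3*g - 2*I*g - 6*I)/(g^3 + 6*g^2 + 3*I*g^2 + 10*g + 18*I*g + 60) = (g + 3)/(g^2 + g*(6 + 5*I) + 30*I)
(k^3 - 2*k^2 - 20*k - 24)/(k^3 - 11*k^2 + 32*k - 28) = (k^3 - 2*k^2 - 20*k - 24)/(k^3 - 11*k^2 + 32*k - 28)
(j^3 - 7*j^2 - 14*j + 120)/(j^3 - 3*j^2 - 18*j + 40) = (j - 6)/(j - 2)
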